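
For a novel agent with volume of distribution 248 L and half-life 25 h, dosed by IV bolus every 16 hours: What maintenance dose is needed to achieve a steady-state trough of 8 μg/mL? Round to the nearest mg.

τ/t½ = 16/25 ≈ 0.64, so f = (1/2)^(16/25) ≈ 0.641713.
Cmin,ss = (D/Vd)·f/(1−f), so D = Cmin,ss·Vd·(1−f)/f.
D = 8 × 248 × (1−f)/f ≈ 8 × 248 × 0.55833 ≈ 1107.73 mg.

1108 mg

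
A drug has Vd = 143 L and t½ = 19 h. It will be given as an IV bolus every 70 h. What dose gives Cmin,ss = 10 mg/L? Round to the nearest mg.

16952 mg

τ/t½ = 70/19 ≈ 3.6842, so f = (1/2)^(70/19) ≈ 0.077793.
Cmin,ss = (D/Vd)·f/(1−f), so D = Cmin,ss·Vd·(1−f)/f.
D = 10 × 143 × (1−f)/f ≈ 10 × 143 × 11.85463 ≈ 16952.12 mg.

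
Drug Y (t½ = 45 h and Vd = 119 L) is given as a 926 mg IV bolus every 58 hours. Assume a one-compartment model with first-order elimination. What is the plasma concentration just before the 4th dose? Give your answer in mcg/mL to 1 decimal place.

5.0 mcg/mL

f = (1/2)^(τ/t½) = (1/2)^(58/45) ≈ 0.4093.
C₀ = D/Vd = 926/119 ≈ 7.782 mcg/mL.
Before the 4th dose, 3 doses have been given. Superposition: Cmin = C₀·(f + f² + … + f^3).
≈ 7.782 × (0.4093 + 0.1675 + 0.0686) ≈ 7.782 × 0.6454 ≈ 5.023 mcg/mL.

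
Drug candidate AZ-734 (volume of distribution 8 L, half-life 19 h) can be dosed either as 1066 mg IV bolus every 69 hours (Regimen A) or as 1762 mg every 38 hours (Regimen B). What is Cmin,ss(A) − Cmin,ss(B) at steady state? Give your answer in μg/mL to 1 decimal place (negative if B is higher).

Regimen A: f = (1/2)^(69/19) ≈ 0.0807; Cmin,ss = (1066/8)·f/(1−f) ≈ 11.697 μg/mL.
Regimen B: f = (1/2)^(38/19) ≈ 0.2500; Cmin,ss = (1762/8)·f/(1−f) ≈ 73.417 μg/mL.
Difference ≈ 11.697 − 73.417 ≈ -61.720 μg/mL.

-61.7 μg/mL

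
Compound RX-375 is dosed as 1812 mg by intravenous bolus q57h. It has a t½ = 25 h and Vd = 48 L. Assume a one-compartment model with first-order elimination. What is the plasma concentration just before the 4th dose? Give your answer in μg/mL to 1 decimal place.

9.7 μg/mL

f = (1/2)^(τ/t½) = (1/2)^(57/25) ≈ 0.2059.
C₀ = D/Vd = 1812/48 ≈ 37.750 μg/mL.
Before the 4th dose, 3 doses have been given. Superposition: Cmin = C₀·(f + f² + … + f^3).
≈ 37.750 × (0.2059 + 0.0424 + 0.0087) ≈ 37.750 × 0.2570 ≈ 9.702 μg/mL.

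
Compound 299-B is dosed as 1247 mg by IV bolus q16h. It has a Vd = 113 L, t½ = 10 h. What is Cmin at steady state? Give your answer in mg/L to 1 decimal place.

5.4 mg/L

τ/t½ = 16/10 ≈ 1.6, so fraction remaining f = (1/2)^(16/10) ≈ 0.3299.
Each bolus raises the concentration by D/Vd = 1247/113 ≈ 11.035 mg/L.
Steady-state trough Cmin,ss = C₀·f/(1−f) ≈ 11.035 × 0.3299/0.6701 ≈ 5.433 mg/L.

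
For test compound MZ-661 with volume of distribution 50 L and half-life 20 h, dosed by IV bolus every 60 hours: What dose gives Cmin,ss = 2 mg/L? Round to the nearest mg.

700 mg

τ/t½ = 60/20 ≈ 3, so f = (1/2)^(60/20) ≈ 0.125000.
Cmin,ss = (D/Vd)·f/(1−f), so D = Cmin,ss·Vd·(1−f)/f.
D = 2 × 50 × (1−f)/f ≈ 2 × 50 × 7.00000 ≈ 700.00 mg.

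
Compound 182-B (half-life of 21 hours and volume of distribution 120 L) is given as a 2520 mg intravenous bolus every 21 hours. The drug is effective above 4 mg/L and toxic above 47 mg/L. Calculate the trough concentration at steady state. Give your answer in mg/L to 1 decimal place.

τ = 21 h = 1 half-life, so f = (1/2)^1 = 0.5.
Accumulation ratio R = 1/(1 − f) = 1/0.5 = 2/1.
Single-dose peak C₀ = D/Vd = 2520/120 = 21 mg/L.
Steady-state peak Cmax,ss = C₀·R = 21 × 2/1 ≈ 42.000 mg/L.
Steady-state trough Cmin,ss = Cmax,ss·f ≈ 42.000 × 0.5 ≈ 21.000 mg/L.
Trough 21.0 mg/L vs MEC 4 mg/L: adequate.

21.0 mg/L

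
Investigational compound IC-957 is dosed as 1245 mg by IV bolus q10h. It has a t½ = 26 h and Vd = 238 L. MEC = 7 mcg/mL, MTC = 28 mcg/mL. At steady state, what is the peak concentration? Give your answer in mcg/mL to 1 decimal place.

22.4 mcg/mL

τ/t½ = 10/26 ≈ 0.38462, so fraction remaining f = (1/2)^(10/26) ≈ 0.7660.
Accumulation ratio R = 1/(1 − f) ≈ 1/0.2340 ≈ 4.2735.
Each bolus raises the concentration by D/Vd = 1245/238 ≈ 5.231 mcg/mL.
Cmax,ss = C₀/(1 − f) ≈ 5.231/0.2340 ≈ 22.355 mcg/mL.
Peak 22.4 mcg/mL vs MTC 28 mcg/mL: below toxic threshold.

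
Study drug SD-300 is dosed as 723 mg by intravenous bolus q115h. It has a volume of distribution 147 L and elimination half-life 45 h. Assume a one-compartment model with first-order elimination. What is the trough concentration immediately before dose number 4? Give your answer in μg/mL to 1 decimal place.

f = (1/2)^(τ/t½) = (1/2)^(115/45) ≈ 0.1701.
C₀ = D/Vd = 723/147 ≈ 4.918 μg/mL.
Before the 4th dose, 3 doses have been given. Superposition: Cmin = C₀·(f + f² + … + f^3).
≈ 4.918 × (0.1701 + 0.0289 + 0.0049) ≈ 4.918 × 0.2039 ≈ 1.003 μg/mL.

1.0 μg/mL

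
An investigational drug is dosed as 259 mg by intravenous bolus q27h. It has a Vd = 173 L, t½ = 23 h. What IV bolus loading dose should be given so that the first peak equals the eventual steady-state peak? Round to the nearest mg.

f = (1/2)^(27/23) ≈ 0.443218; accumulation ratio R = 1/(1−f) ≈ 1.79604.
Loading dose to hit Cmax,ss on first dose: D_load = D_maint·R ≈ 259 × 1.79604 ≈ 465.17 mg.

465 mg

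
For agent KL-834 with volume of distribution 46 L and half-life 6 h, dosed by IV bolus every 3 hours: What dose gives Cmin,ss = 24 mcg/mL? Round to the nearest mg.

τ/t½ = 3/6 ≈ 0.5, so f = (1/2)^(3/6) ≈ 0.707107.
Cmin,ss = (D/Vd)·f/(1−f), so D = Cmin,ss·Vd·(1−f)/f.
D = 24 × 46 × (1−f)/f ≈ 24 × 46 × 0.41421 ≈ 457.29 mg.

457 mg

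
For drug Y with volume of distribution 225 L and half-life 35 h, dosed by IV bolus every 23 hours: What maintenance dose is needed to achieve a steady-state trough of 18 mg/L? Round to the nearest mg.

τ/t½ = 23/35 ≈ 0.65714, so f = (1/2)^(23/35) ≈ 0.634133.
Cmin,ss = (D/Vd)·f/(1−f), so D = Cmin,ss·Vd·(1−f)/f.
D = 18 × 225 × (1−f)/f ≈ 18 × 225 × 0.57696 ≈ 2336.69 mg.

2337 mg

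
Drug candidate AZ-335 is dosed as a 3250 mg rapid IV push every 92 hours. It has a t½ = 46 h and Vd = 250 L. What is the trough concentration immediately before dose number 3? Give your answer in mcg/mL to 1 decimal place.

4.1 mcg/mL

f = (1/2)^(τ/t½) = (1/2)^(92/46) ≈ 0.2500.
C₀ = D/Vd = 3250/250 ≈ 13.000 mcg/mL.
Before the 3rd dose, 2 doses have been given. Superposition: Cmin = C₀·(f + f²).
≈ 13.000 × (0.2500 + 0.0625) ≈ 13.000 × 0.3125 ≈ 4.062 mcg/mL.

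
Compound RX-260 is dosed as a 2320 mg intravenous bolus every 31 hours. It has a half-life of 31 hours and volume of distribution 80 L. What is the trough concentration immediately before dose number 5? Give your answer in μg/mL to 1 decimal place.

f = (1/2)^(τ/t½) = (1/2)^(31/31) ≈ 0.5000.
C₀ = D/Vd = 2320/80 ≈ 29.000 μg/mL.
Before the 5th dose, 4 doses have been given. Superposition: Cmin = C₀·(f + f² + … + f^4).
≈ 29.000 × (0.5000 + 0.2500 + 0.1250 + 0.0625) ≈ 29.000 × 0.9375 ≈ 27.188 μg/mL.

27.2 μg/mL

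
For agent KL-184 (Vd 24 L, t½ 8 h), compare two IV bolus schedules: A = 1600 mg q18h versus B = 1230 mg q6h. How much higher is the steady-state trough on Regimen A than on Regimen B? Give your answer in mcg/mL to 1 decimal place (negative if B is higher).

-57.4 mcg/mL

Regimen A: f = (1/2)^(18/8) ≈ 0.2102; Cmin,ss = (1600/24)·f/(1−f) ≈ 17.743 mcg/mL.
Regimen B: f = (1/2)^(6/8) ≈ 0.5946; Cmin,ss = (1230/24)·f/(1−f) ≈ 75.168 mcg/mL.
Difference ≈ 17.743 − 75.168 ≈ -57.425 mcg/mL.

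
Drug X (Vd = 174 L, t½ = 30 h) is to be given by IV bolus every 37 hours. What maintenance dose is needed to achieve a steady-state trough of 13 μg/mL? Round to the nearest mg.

τ/t½ = 37/30 ≈ 1.2333, so f = (1/2)^(37/30) ≈ 0.425334.
Cmin,ss = (D/Vd)·f/(1−f), so D = Cmin,ss·Vd·(1−f)/f.
D = 13 × 174 × (1−f)/f ≈ 13 × 174 × 1.35109 ≈ 3056.17 mg.

3056 mg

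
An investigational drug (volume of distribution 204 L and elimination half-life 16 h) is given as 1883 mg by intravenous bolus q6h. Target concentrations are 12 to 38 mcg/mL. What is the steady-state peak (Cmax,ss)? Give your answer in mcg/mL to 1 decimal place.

40.3 mcg/mL

τ/t½ = 6/16 ≈ 0.375, so fraction remaining f = (1/2)^(6/16) ≈ 0.7711.
Accumulation ratio R = 1/(1 − f) ≈ 1/0.2289 ≈ 4.3687.
Each bolus raises the concentration by D/Vd = 1883/204 ≈ 9.230 mcg/mL.
Steady-state peak Cmax,ss = C₀·R ≈ 9.230 × 4.3687 ≈ 40.323 mcg/mL.
Peak 40.3 mcg/mL vs MTC 38 mcg/mL: exceeds toxic threshold.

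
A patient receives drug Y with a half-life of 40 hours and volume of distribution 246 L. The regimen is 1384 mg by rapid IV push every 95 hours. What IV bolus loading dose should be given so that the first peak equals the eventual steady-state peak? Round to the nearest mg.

1715 mg

f = (1/2)^(95/40) ≈ 0.192776; accumulation ratio R = 1/(1−f) ≈ 1.23881.
Loading dose to hit Cmax,ss on first dose: D_load = D_maint·R ≈ 1384 × 1.23881 ≈ 1714.51 mg.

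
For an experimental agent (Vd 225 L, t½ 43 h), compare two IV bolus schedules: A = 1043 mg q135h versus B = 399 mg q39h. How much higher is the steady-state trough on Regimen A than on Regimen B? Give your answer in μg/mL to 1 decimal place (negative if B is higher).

Regimen A: f = (1/2)^(135/43) ≈ 0.1135; Cmin,ss = (1043/225)·f/(1−f) ≈ 0.593 μg/mL.
Regimen B: f = (1/2)^(39/43) ≈ 0.5333; Cmin,ss = (399/225)·f/(1−f) ≈ 2.026 μg/mL.
Difference ≈ 0.593 − 2.026 ≈ -1.433 μg/mL.

-1.4 μg/mL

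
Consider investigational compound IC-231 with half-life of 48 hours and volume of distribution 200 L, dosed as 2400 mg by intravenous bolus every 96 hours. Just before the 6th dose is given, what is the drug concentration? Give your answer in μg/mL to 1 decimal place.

4.0 μg/mL

f = (1/2)^(τ/t½) = (1/2)^(96/48) ≈ 0.2500.
C₀ = D/Vd = 2400/200 ≈ 12.000 μg/mL.
Before the 6th dose, 5 doses have been given. Superposition: Cmin = C₀·(f + f² + … + f^5).
≈ 12.000 × (0.2500 + 0.0625 + 0.0156 + 0.0039 + 0.0010) ≈ 12.000 × 0.3330 ≈ 3.996 μg/mL.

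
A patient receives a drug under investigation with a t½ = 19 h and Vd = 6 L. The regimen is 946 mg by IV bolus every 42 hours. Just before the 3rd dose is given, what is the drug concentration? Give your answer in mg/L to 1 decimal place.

41.4 mg/L

f = (1/2)^(τ/t½) = (1/2)^(42/19) ≈ 0.2161.
C₀ = D/Vd = 946/6 ≈ 157.667 mg/L.
Before the 3rd dose, 2 doses have been given. Superposition: Cmin = C₀·(f + f²).
≈ 157.667 × (0.2161 + 0.0467) ≈ 157.667 × 0.2628 ≈ 41.435 mg/L.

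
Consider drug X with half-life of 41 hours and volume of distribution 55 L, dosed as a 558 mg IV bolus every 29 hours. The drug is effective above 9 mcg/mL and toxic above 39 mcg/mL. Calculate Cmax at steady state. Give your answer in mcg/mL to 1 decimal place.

k = ln2/t½ = ln2/41 ≈ 0.016906 h⁻¹; fraction remaining f = e^(−kτ) = e^(−0.016906×29) ≈ 0.6125.
At steady state, accumulation factor R = 1/(1 − e^(−kτ)) ≈ 2.5806.
Each bolus raises the concentration by D/Vd = 558/55 ≈ 10.145 mcg/mL.
Steady-state peak Cmax,ss = C₀·R ≈ 10.145 × 2.5806 ≈ 26.180 mcg/mL.
Peak 26.2 mcg/mL vs MTC 39 mcg/mL: below toxic threshold.

26.2 mcg/mL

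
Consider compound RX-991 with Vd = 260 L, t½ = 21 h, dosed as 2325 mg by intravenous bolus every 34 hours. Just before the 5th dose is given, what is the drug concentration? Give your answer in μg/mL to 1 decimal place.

4.3 μg/mL

f = (1/2)^(τ/t½) = (1/2)^(34/21) ≈ 0.3256.
C₀ = D/Vd = 2325/260 ≈ 8.942 μg/mL.
Before the 5th dose, 4 doses have been given. Superposition: Cmin = C₀·(f + f² + … + f^4).
≈ 8.942 × (0.3256 + 0.1060 + 0.0345 + 0.0112) ≈ 8.942 × 0.4773 ≈ 4.268 μg/mL.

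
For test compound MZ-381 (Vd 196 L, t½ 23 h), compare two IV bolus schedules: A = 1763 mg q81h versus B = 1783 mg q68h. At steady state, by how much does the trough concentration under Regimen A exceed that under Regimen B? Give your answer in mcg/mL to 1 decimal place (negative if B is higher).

Regimen A: f = (1/2)^(81/23) ≈ 0.0871; Cmin,ss = (1763/196)·f/(1−f) ≈ 0.858 mcg/mL.
Regimen B: f = (1/2)^(68/23) ≈ 0.1288; Cmin,ss = (1783/196)·f/(1−f) ≈ 1.345 mcg/mL.
Difference ≈ 0.858 − 1.345 ≈ -0.487 mcg/mL.

-0.5 mcg/mL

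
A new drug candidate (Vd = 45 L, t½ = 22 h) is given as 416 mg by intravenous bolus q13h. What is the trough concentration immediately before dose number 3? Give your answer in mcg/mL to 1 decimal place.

f = (1/2)^(τ/t½) = (1/2)^(13/22) ≈ 0.6639.
C₀ = D/Vd = 416/45 ≈ 9.244 mcg/mL.
Before the 3rd dose, 2 doses have been given. Superposition: Cmin = C₀·(f + f²).
≈ 9.244 × (0.6639 + 0.4408) ≈ 9.244 × 1.1047 ≈ 10.212 mcg/mL.

10.2 mcg/mL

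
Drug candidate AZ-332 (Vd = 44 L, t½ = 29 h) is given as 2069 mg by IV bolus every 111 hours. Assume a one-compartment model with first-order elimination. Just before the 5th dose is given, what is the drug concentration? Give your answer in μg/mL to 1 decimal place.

f = (1/2)^(τ/t½) = (1/2)^(111/29) ≈ 0.0704.
C₀ = D/Vd = 2069/44 ≈ 47.023 μg/mL.
Before the 5th dose, 4 doses have been given. Superposition: Cmin = C₀·(f + f² + … + f^4).
≈ 47.023 × (0.0704 + 0.0050 + 0.0003 + 0.0000) ≈ 47.023 × 0.0757 ≈ 3.560 μg/mL.

3.6 μg/mL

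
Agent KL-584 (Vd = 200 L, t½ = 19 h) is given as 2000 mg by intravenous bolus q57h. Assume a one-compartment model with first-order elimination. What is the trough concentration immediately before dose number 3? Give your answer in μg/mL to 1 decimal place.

1.4 μg/mL

f = (1/2)^(τ/t½) = (1/2)^(57/19) ≈ 0.1250.
C₀ = D/Vd = 2000/200 ≈ 10.000 μg/mL.
Before the 3rd dose, 2 doses have been given. Superposition: Cmin = C₀·(f + f²).
≈ 10.000 × (0.1250 + 0.0156) ≈ 10.000 × 0.1406 ≈ 1.406 μg/mL.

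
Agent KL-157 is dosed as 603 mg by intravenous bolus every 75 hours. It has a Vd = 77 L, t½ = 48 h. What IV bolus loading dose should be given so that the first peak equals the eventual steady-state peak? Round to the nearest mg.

912 mg

f = (1/2)^(75/48) ≈ 0.338564; accumulation ratio R = 1/(1−f) ≈ 1.51186.
Loading dose to hit Cmax,ss on first dose: D_load = D_maint·R ≈ 603 × 1.51186 ≈ 911.65 mg.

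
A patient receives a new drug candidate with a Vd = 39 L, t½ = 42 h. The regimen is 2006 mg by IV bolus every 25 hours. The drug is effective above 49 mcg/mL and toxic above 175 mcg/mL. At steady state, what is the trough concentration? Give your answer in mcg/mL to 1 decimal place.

100.7 mcg/mL

Over one 25-h interval, 25/42 ≈ 0.59524 half-lives elapse, leaving f ≈ 0.6619 of each dose.
Accumulation ratio R = 1/(1 − f) ≈ 1/0.3381 ≈ 2.9577.
Single-dose peak C₀ = D/Vd = 2006/39 ≈ 51.436 mcg/mL.
Cmax,ss = C₀/(1 − f) ≈ 51.436/0.3381 ≈ 152.133 mcg/mL.
One interval later, Cmin,ss = Cmax,ss·e^(−kτ) ≈ 152.133 × 0.6619 ≈ 100.697 mcg/mL.
Trough 100.7 mcg/mL vs MEC 49 mcg/mL: adequate.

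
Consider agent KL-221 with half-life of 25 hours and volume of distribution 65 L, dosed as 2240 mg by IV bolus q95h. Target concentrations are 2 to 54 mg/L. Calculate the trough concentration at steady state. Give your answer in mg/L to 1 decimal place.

Over one 95-h interval, 95/25 ≈ 3.8 half-lives elapse, leaving f ≈ 0.0718 of each dose.
Each bolus raises the concentration by D/Vd = 2240/65 ≈ 34.462 mg/L.
Steady-state trough Cmin,ss = C₀·f/(1−f) ≈ 34.462 × 0.0718/0.9282 ≈ 2.666 mg/L.
Trough 2.7 mg/L vs MEC 2 mg/L: adequate.

2.7 mg/L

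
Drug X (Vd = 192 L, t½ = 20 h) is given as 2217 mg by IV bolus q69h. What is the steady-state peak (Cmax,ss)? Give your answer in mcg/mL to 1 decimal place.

Over one 69-h interval, 69/20 ≈ 3.45 half-lives elapse, leaving f ≈ 0.0915 of each dose.
At steady state, accumulation factor R = 1/(1 − e^(−kτ)) ≈ 1.1007.
Each bolus raises the concentration by D/Vd = 2217/192 ≈ 11.547 mcg/mL.
Steady-state peak Cmax,ss = C₀·R ≈ 11.547 × 1.1007 ≈ 12.710 mcg/mL.

12.7 mcg/mL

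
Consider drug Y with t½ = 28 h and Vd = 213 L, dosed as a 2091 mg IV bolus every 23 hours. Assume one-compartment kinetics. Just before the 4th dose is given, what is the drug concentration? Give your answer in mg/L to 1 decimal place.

f = (1/2)^(τ/t½) = (1/2)^(23/28) ≈ 0.5659.
C₀ = D/Vd = 2091/213 ≈ 9.817 mg/L.
Before the 4th dose, 3 doses have been given. Superposition: Cmin = C₀·(f + f² + … + f^3).
≈ 9.817 × (0.5659 + 0.3202 + 0.1812) ≈ 9.817 × 1.0673 ≈ 10.478 mg/L.

10.5 mg/L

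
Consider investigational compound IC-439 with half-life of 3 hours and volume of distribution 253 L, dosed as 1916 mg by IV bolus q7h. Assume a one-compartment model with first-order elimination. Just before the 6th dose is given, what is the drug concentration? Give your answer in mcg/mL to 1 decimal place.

f = (1/2)^(τ/t½) = (1/2)^(7/3) ≈ 0.1984.
C₀ = D/Vd = 1916/253 ≈ 7.573 mcg/mL.
Before the 6th dose, 5 doses have been given. Superposition: Cmin = C₀·(f + f² + … + f^5).
≈ 7.573 × (0.1984 + 0.0394 + 0.0078 + 0.0015 + 0.0003) ≈ 7.573 × 0.2474 ≈ 1.874 mcg/mL.

1.9 mcg/mL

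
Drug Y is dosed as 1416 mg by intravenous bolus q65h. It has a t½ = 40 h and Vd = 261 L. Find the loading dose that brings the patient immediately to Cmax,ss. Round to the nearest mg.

f = (1/2)^(65/40) ≈ 0.324210; accumulation ratio R = 1/(1−f) ≈ 1.47975.
Loading dose to hit Cmax,ss on first dose: D_load = D_maint·R ≈ 1416 × 1.47975 ≈ 2095.33 mg.

2095 mg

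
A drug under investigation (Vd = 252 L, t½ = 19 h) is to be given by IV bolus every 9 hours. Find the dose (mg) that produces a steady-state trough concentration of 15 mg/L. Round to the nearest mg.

τ/t½ = 9/19 ≈ 0.47368, so f = (1/2)^(9/19) ≈ 0.720123.
Cmin,ss = (D/Vd)·f/(1−f), so D = Cmin,ss·Vd·(1−f)/f.
D = 15 × 252 × (1−f)/f ≈ 15 × 252 × 0.38865 ≈ 1469.10 mg.

1469 mg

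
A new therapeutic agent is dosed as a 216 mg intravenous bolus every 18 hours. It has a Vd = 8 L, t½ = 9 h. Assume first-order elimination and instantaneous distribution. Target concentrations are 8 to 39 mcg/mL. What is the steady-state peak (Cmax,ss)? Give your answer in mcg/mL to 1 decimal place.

τ = 18 h = 2 half-lives, so f = (1/2)^2 = 0.25.
At steady state, R = 1/(1 − 0.25) = 4/3.
Single-dose peak C₀ = D/Vd = 216/8 = 27 mcg/mL.
Steady-state peak Cmax,ss = C₀·R = 27 × 4/3 ≈ 36.000 mcg/mL.
Peak 36.0 mcg/mL vs MTC 39 mcg/mL: below toxic threshold.

36.0 mcg/mL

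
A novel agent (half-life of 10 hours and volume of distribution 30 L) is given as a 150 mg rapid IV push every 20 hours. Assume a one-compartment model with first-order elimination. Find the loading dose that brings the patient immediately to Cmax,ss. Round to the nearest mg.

f = (1/2)^(20/10) ≈ 0.250000; accumulation ratio R = 1/(1−f) ≈ 1.33333.
Loading dose to hit Cmax,ss on first dose: D_load = D_maint·R ≈ 150 × 1.33333 ≈ 200.00 mg.

200 mg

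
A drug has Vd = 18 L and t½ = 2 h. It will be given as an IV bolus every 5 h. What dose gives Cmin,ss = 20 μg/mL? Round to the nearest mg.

τ/t½ = 5/2 ≈ 2.5, so f = (1/2)^(5/2) ≈ 0.176777.
Cmin,ss = (D/Vd)·f/(1−f), so D = Cmin,ss·Vd·(1−f)/f.
D = 20 × 18 × (1−f)/f ≈ 20 × 18 × 4.65684 ≈ 1676.46 mg.

1676 mg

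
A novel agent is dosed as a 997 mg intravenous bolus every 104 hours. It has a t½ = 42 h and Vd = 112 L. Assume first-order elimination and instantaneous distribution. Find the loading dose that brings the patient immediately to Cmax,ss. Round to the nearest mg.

1215 mg

f = (1/2)^(104/42) ≈ 0.179718; accumulation ratio R = 1/(1−f) ≈ 1.21909.
Loading dose to hit Cmax,ss on first dose: D_load = D_maint·R ≈ 997 × 1.21909 ≈ 1215.43 mg.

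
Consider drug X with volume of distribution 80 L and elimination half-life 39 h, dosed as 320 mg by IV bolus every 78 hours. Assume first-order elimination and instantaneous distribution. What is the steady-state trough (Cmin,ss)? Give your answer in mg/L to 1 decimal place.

1.3 mg/L

τ = 78 h = 2 half-lives, so f = (1/2)^2 = 0.25.
Accumulation ratio R = 1/(1 − f) = 1/0.75 = 4/3.
Single-dose peak C₀ = D/Vd = 320/80 = 4 mg/L.
Steady-state peak Cmax,ss = C₀·R = 4 × 4/3 ≈ 5.333 mg/L.
Steady-state trough Cmin,ss = Cmax,ss·f ≈ 5.333 × 0.25 ≈ 1.333 mg/L.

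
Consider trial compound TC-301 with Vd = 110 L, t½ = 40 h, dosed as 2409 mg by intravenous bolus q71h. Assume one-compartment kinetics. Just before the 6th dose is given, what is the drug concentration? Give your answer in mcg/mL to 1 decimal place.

9.0 mcg/mL

f = (1/2)^(τ/t½) = (1/2)^(71/40) ≈ 0.2922.
C₀ = D/Vd = 2409/110 ≈ 21.900 mcg/mL.
Before the 6th dose, 5 doses have been given. Superposition: Cmin = C₀·(f + f² + … + f^5).
≈ 21.900 × (0.2922 + 0.0854 + 0.0249 + 0.0073 + 0.0021) ≈ 21.900 × 0.4119 ≈ 9.021 mcg/mL.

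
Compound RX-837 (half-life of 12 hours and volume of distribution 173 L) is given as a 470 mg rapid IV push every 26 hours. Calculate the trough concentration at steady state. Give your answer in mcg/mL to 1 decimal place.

0.8 mcg/mL

τ/t½ = 26/12 ≈ 2.1667, so fraction remaining f = (1/2)^(26/12) ≈ 0.2227.
Accumulation ratio R = 1/(1 − f) ≈ 1/0.7773 ≈ 1.2865.
Each bolus raises the concentration by D/Vd = 470/173 ≈ 2.717 mcg/mL.
Cmax,ss = C₀/(1 − f) ≈ 2.717/0.7773 ≈ 3.495 mcg/mL.
One interval later, Cmin,ss = Cmax,ss·e^(−kτ) ≈ 3.495 × 0.2227 ≈ 0.778 mcg/mL.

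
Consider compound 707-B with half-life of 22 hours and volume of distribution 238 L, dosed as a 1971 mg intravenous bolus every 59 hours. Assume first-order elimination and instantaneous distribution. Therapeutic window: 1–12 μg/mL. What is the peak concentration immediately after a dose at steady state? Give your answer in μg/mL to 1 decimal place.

9.8 μg/mL

k = ln2/t½ = ln2/22 ≈ 0.031507 h⁻¹; fraction remaining f = e^(−kτ) = e^(−0.031507×59) ≈ 0.1558.
At steady state, accumulation factor R = 1/(1 − e^(−kτ)) ≈ 1.1846.
Single-dose peak C₀ = D/Vd = 1971/238 ≈ 8.282 μg/mL.
Steady-state peak Cmax,ss = C₀·R ≈ 8.282 × 1.1846 ≈ 9.811 μg/mL.
Peak 9.8 μg/mL vs MTC 12 μg/mL: below toxic threshold.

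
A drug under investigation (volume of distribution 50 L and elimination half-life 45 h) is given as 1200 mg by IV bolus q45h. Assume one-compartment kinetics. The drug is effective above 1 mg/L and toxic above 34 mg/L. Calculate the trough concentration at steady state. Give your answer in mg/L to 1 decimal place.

The dosing interval is 1 half-life, so f = 2^(−1) = 0.5.
Accumulation ratio R = 1/(1 − f) = 1/0.5 = 2/1.
Single-dose peak C₀ = D/Vd = 1200/50 = 24 mg/L.
Steady-state peak Cmax,ss = C₀·R = 24 × 2/1 ≈ 48.000 mg/L.
Steady-state trough Cmin,ss = Cmax,ss·f ≈ 48.000 × 0.5 ≈ 24.000 mg/L.
Trough 24.0 mg/L vs MEC 1 mg/L: adequate.

24.0 mg/L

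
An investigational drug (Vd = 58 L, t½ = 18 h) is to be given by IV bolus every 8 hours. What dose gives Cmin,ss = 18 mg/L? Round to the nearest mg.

τ/t½ = 8/18 ≈ 0.44444, so f = (1/2)^(8/18) ≈ 0.734867.
Cmin,ss = (D/Vd)·f/(1−f), so D = Cmin,ss·Vd·(1−f)/f.
D = 18 × 58 × (1−f)/f ≈ 18 × 58 × 0.36079 ≈ 376.66 mg.

377 mg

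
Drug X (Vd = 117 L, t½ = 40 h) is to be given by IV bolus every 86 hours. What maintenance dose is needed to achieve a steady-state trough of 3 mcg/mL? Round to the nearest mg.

1207 mg

τ/t½ = 86/40 ≈ 2.15, so f = (1/2)^(86/40) ≈ 0.225313.
Cmin,ss = (D/Vd)·f/(1−f), so D = Cmin,ss·Vd·(1−f)/f.
D = 3 × 117 × (1−f)/f ≈ 3 × 117 × 3.43827 ≈ 1206.83 mg.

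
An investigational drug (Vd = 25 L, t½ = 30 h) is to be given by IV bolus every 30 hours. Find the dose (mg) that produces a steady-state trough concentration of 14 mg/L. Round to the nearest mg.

350 mg

τ/t½ = 30/30 ≈ 1, so f = (1/2)^(30/30) ≈ 0.500000.
Cmin,ss = (D/Vd)·f/(1−f), so D = Cmin,ss·Vd·(1−f)/f.
D = 14 × 25 × (1−f)/f ≈ 14 × 25 × 1.00000 ≈ 350.00 mg.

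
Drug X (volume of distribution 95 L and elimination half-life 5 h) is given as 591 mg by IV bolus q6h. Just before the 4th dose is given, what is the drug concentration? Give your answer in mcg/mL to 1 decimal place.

f = (1/2)^(τ/t½) = (1/2)^(6/5) ≈ 0.4353.
C₀ = D/Vd = 591/95 ≈ 6.221 mcg/mL.
Before the 4th dose, 3 doses have been given. Superposition: Cmin = C₀·(f + f² + … + f^3).
≈ 6.221 × (0.4353 + 0.1895 + 0.0825) ≈ 6.221 × 0.7073 ≈ 4.400 mcg/mL.

4.4 mcg/mL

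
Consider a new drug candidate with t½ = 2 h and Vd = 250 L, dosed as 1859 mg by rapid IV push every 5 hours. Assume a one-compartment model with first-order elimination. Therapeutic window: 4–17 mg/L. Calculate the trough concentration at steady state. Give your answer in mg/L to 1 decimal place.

1.6 mg/L

k = ln2/t½ = ln2/2 ≈ 0.346574 h⁻¹; fraction remaining f = e^(−kτ) = e^(−0.346574×5) ≈ 0.1768.
At steady state, accumulation factor R = 1/(1 − e^(−kτ)) ≈ 1.2148.
Single-dose peak C₀ = D/Vd = 1859/250 ≈ 7.436 mg/L.
Steady-state peak Cmax,ss = C₀·R ≈ 7.436 × 1.2148 ≈ 9.033 mg/L.
Steady-state trough Cmin,ss = Cmax,ss·f ≈ 9.033 × 0.1768 ≈ 1.597 mg/L.
Trough 1.6 mg/L vs MEC 4 mg/L: subtherapeutic.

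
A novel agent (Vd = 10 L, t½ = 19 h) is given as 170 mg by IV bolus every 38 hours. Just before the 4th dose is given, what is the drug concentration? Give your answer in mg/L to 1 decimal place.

f = (1/2)^(τ/t½) = (1/2)^(38/19) ≈ 0.2500.
C₀ = D/Vd = 170/10 ≈ 17.000 mg/L.
Before the 4th dose, 3 doses have been given. Superposition: Cmin = C₀·(f + f² + … + f^3).
≈ 17.000 × (0.2500 + 0.0625 + 0.0156) ≈ 17.000 × 0.3281 ≈ 5.578 mg/L.

5.6 mg/L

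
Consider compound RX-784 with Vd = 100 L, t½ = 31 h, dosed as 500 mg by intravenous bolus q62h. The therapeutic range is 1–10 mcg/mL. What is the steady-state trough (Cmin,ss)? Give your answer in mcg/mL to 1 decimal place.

1.7 mcg/mL

The dosing interval is 2 half-lives, so f = 2^(−2) = 0.25.
Accumulation ratio R = 1/(1 − f) = 1/0.75 = 4/3.
Single-dose peak C₀ = D/Vd = 500/100 = 5 mcg/mL.
Steady-state peak Cmax,ss = C₀·R = 5 × 4/3 ≈ 6.667 mcg/mL.
Steady-state trough Cmin,ss = Cmax,ss·f ≈ 6.667 × 0.25 ≈ 1.667 mcg/mL.
Trough 1.7 mcg/mL vs MEC 1 mcg/mL: adequate.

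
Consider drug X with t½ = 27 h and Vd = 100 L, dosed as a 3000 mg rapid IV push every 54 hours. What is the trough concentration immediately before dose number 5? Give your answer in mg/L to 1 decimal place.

f = (1/2)^(τ/t½) = (1/2)^(54/27) ≈ 0.2500.
C₀ = D/Vd = 3000/100 ≈ 30.000 mg/L.
Before the 5th dose, 4 doses have been given. Superposition: Cmin = C₀·(f + f² + … + f^4).
≈ 30.000 × (0.2500 + 0.0625 + 0.0156 + 0.0039) ≈ 30.000 × 0.3320 ≈ 9.960 mg/L.

10.0 mg/L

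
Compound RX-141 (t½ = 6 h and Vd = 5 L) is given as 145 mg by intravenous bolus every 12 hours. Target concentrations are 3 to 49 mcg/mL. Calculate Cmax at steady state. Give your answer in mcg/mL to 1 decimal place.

38.7 mcg/mL

The dosing interval is 2 half-lives, so f = 2^(−2) = 0.25.
Accumulation ratio R = 1/(1 − f) = 1/0.75 = 4/3.
Single-dose peak C₀ = D/Vd = 145/5 = 29 mcg/mL.
Steady-state peak Cmax,ss = C₀·R = 29 × 4/3 ≈ 38.667 mcg/mL.
Peak 38.7 mcg/mL vs MTC 49 mcg/mL: below toxic threshold.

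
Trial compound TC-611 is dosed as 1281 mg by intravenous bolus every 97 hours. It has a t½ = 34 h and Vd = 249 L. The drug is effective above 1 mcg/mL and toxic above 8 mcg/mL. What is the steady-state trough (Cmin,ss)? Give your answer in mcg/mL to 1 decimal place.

Over one 97-h interval, 97/34 ≈ 2.8529 half-lives elapse, leaving f ≈ 0.1384 of each dose.
Single-dose peak C₀ = D/Vd = 1281/249 ≈ 5.145 mcg/mL.
Steady-state trough Cmin,ss = C₀·f/(1−f) ≈ 5.145 × 0.1384/0.8616 ≈ 0.826 mcg/mL.
Trough 0.8 mcg/mL vs MEC 1 mcg/mL: subtherapeutic.

0.8 mcg/mL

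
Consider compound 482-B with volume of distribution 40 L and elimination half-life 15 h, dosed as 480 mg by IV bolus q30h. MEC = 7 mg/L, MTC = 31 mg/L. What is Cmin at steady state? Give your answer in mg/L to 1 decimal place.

τ = 30 h = 2 half-lives, so f = (1/2)^2 = 0.25.
At steady state, R = 1/(1 − 0.25) = 4/3.
Single-dose peak C₀ = D/Vd = 480/40 = 12 mg/L.
Steady-state peak Cmax,ss = C₀·R = 12 × 4/3 ≈ 16.000 mg/L.
Steady-state trough Cmin,ss = Cmax,ss·f ≈ 16.000 × 0.25 ≈ 4.000 mg/L.
Trough 4.0 mg/L vs MEC 7 mg/L: subtherapeutic.

4.0 mg/L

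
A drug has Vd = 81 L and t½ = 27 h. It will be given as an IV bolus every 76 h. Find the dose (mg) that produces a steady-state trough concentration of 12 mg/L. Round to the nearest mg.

τ/t½ = 76/27 ≈ 2.8148, so f = (1/2)^(76/27) ≈ 0.142120.
Cmin,ss = (D/Vd)·f/(1−f), so D = Cmin,ss·Vd·(1−f)/f.
D = 12 × 81 × (1−f)/f ≈ 12 × 81 × 6.03631 ≈ 5867.29 mg.

5867 mg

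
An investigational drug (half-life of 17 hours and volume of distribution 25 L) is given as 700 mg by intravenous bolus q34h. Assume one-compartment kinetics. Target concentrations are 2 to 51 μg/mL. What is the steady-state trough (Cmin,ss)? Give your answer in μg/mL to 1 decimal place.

9.3 μg/mL

The dosing interval is 2 half-lives, so f = 2^(−2) = 0.25.
Accumulation ratio R = 1/(1 − f) = 1/0.75 = 4/3.
Single-dose peak C₀ = D/Vd = 700/25 = 28 μg/mL.
Steady-state peak Cmax,ss = C₀·R = 28 × 4/3 ≈ 37.333 μg/mL.
Steady-state trough Cmin,ss = Cmax,ss·f ≈ 37.333 × 0.25 ≈ 9.333 μg/mL.
Trough 9.3 μg/mL vs MEC 2 μg/mL: adequate.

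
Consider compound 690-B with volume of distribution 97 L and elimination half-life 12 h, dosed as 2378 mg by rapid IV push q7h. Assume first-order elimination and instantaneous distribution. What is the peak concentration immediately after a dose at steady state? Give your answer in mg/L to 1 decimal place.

Over one 7-h interval, 7/12 ≈ 0.58333 half-lives elapse, leaving f ≈ 0.6674 of each dose.
At steady state, accumulation factor R = 1/(1 − e^(−kτ)) ≈ 3.0066.
Each bolus raises the concentration by D/Vd = 2378/97 ≈ 24.515 mg/L.
Steady-state peak Cmax,ss = C₀·R ≈ 24.515 × 3.0066 ≈ 73.707 mg/L.

73.7 mg/L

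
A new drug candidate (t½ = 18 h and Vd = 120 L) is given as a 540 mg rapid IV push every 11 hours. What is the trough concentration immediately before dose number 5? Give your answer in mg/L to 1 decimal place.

f = (1/2)^(τ/t½) = (1/2)^(11/18) ≈ 0.6547.
C₀ = D/Vd = 540/120 ≈ 4.500 mg/L.
Before the 5th dose, 4 doses have been given. Superposition: Cmin = C₀·(f + f² + … + f^4).
≈ 4.500 × (0.6547 + 0.4286 + 0.2806 + 0.1837) ≈ 4.500 × 1.5476 ≈ 6.964 mg/L.

7.0 mg/L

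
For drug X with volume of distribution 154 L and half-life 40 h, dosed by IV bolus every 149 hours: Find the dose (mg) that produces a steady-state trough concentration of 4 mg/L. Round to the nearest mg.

τ/t½ = 149/40 ≈ 3.725, so f = (1/2)^(149/40) ≈ 0.075625.
Cmin,ss = (D/Vd)·f/(1−f), so D = Cmin,ss·Vd·(1−f)/f.
D = 4 × 154 × (1−f)/f ≈ 4 × 154 × 12.22314 ≈ 7529.45 mg.

7529 mg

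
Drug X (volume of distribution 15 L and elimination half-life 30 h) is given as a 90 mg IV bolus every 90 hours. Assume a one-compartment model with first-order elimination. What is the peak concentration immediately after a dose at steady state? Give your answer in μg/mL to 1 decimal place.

τ = 90 h = 3 half-lives, so f = (1/2)^3 = 0.125.
At steady state, R = 1/(1 − 0.125) = 8/7.
Single-dose peak C₀ = D/Vd = 90/15 = 6 μg/mL.
Steady-state peak Cmax,ss = C₀·R = 6 × 8/7 ≈ 6.857 μg/mL.

6.9 μg/mL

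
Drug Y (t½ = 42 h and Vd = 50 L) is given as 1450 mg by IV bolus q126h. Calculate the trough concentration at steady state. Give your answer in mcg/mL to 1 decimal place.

4.1 mcg/mL

The dosing interval is 3 half-lives, so f = 2^(−3) = 0.125.
Accumulation ratio R = 1/(1 − f) = 1/0.875 = 8/7.
Single-dose peak C₀ = D/Vd = 1450/50 = 29 mcg/mL.
Steady-state peak Cmax,ss = C₀·R = 29 × 8/7 ≈ 33.143 mcg/mL.
Steady-state trough Cmin,ss = Cmax,ss·f ≈ 33.143 × 0.125 ≈ 4.143 mcg/mL.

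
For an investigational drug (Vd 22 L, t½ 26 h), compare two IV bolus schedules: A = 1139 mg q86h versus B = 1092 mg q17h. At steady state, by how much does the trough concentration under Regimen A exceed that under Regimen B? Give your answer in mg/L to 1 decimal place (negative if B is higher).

Regimen A: f = (1/2)^(86/26) ≈ 0.1010; Cmin,ss = (1139/22)·f/(1−f) ≈ 5.817 mg/L.
Regimen B: f = (1/2)^(17/26) ≈ 0.6356; Cmin,ss = (1092/22)·f/(1−f) ≈ 86.578 mg/L.
Difference ≈ 5.817 − 86.578 ≈ -80.761 mg/L.

-80.8 mg/L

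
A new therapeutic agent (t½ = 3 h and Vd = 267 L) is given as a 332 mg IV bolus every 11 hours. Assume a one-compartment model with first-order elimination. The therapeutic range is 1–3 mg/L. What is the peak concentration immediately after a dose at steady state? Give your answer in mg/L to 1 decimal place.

1.3 mg/L

k = ln2/t½ = ln2/3 ≈ 0.231049 h⁻¹; fraction remaining f = e^(−kτ) = e^(−0.231049×11) ≈ 0.0787.
At steady state, accumulation factor R = 1/(1 − e^(−kτ)) ≈ 1.0854.
Single-dose peak C₀ = D/Vd = 332/267 ≈ 1.243 mg/L.
Steady-state peak Cmax,ss = C₀·R ≈ 1.243 × 1.0854 ≈ 1.349 mg/L.
Peak 1.3 mg/L vs MTC 3 mg/L: below toxic threshold.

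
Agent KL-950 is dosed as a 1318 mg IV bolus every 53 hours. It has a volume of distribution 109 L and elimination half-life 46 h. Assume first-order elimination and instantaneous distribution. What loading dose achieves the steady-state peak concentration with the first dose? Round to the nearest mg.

2396 mg

f = (1/2)^(53/46) ≈ 0.449947; accumulation ratio R = 1/(1−f) ≈ 1.81801.
Loading dose to hit Cmax,ss on first dose: D_load = D_maint·R ≈ 1318 × 1.81801 ≈ 2396.14 mg.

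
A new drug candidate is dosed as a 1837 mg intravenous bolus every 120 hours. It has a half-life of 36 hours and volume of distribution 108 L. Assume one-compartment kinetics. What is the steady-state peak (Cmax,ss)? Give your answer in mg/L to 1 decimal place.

Over one 120-h interval, 120/36 ≈ 3.3333 half-lives elapse, leaving f ≈ 0.0992 of each dose.
Accumulation ratio R = 1/(1 − f) ≈ 1/0.9008 ≈ 1.1101.
Single-dose peak C₀ = D/Vd = 1837/108 ≈ 17.009 mg/L.
Steady-state peak Cmax,ss = C₀·R ≈ 17.009 × 1.1101 ≈ 18.882 mg/L.

18.9 mg/L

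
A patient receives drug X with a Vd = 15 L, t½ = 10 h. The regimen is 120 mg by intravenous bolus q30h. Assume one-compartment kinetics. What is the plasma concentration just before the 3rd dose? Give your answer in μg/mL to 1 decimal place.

f = (1/2)^(τ/t½) = (1/2)^(30/10) ≈ 0.1250.
C₀ = D/Vd = 120/15 ≈ 8.000 μg/mL.
Before the 3rd dose, 2 doses have been given. Superposition: Cmin = C₀·(f + f²).
≈ 8.000 × (0.1250 + 0.0156) ≈ 8.000 × 0.1406 ≈ 1.125 μg/mL.

1.1 μg/mL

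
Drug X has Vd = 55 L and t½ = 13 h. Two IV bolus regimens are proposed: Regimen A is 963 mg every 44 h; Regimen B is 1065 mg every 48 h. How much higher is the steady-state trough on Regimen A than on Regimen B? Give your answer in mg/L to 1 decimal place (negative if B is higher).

Regimen A: f = (1/2)^(44/13) ≈ 0.0957; Cmin,ss = (963/55)·f/(1−f) ≈ 1.853 mg/L.
Regimen B: f = (1/2)^(48/13) ≈ 0.0774; Cmin,ss = (1065/55)·f/(1−f) ≈ 1.624 mg/L.
Difference ≈ 1.853 − 1.624 ≈ 0.229 mg/L.

0.2 mg/L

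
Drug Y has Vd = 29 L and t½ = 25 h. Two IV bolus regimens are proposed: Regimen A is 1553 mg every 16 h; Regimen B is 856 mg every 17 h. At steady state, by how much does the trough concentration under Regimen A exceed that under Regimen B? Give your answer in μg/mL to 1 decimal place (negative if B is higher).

Regimen A: f = (1/2)^(16/25) ≈ 0.6417; Cmin,ss = (1553/29)·f/(1−f) ≈ 95.909 μg/mL.
Regimen B: f = (1/2)^(17/25) ≈ 0.6242; Cmin,ss = (856/29)·f/(1−f) ≈ 49.028 μg/mL.
Difference ≈ 95.909 − 49.028 ≈ 46.881 μg/mL.

46.9 μg/mL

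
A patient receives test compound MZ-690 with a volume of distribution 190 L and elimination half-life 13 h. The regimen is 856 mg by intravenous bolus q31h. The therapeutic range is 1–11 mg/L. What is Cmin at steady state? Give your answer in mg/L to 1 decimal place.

1.1 mg/L

τ/t½ = 31/13 ≈ 2.3846, so fraction remaining f = (1/2)^(31/13) ≈ 0.1915.
At steady state, accumulation factor R = 1/(1 − e^(−kτ)) ≈ 1.2369.
Single-dose peak C₀ = D/Vd = 856/190 ≈ 4.505 mg/L.
Steady-state peak Cmax,ss = C₀·R ≈ 4.505 × 1.2369 ≈ 5.572 mg/L.
Steady-state trough Cmin,ss = Cmax,ss·f ≈ 5.572 × 0.1915 ≈ 1.067 mg/L.
Trough 1.1 mg/L vs MEC 1 mg/L: adequate.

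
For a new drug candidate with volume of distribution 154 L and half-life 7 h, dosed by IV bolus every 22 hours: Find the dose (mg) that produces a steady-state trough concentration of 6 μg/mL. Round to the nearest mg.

7237 mg

τ/t½ = 22/7 ≈ 3.1429, so f = (1/2)^(22/7) ≈ 0.113215.
Cmin,ss = (D/Vd)·f/(1−f), so D = Cmin,ss·Vd·(1−f)/f.
D = 6 × 154 × (1−f)/f ≈ 6 × 154 × 7.83275 ≈ 7237.46 mg.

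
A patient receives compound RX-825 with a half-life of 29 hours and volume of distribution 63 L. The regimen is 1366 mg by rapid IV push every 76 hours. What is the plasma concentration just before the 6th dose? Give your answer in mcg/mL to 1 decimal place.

f = (1/2)^(τ/t½) = (1/2)^(76/29) ≈ 0.1626.
C₀ = D/Vd = 1366/63 ≈ 21.683 mcg/mL.
Before the 6th dose, 5 doses have been given. Superposition: Cmin = C₀·(f + f² + … + f^5).
≈ 21.683 × (0.1626 + 0.0264 + 0.0043 + 0.0007 + 0.0001) ≈ 21.683 × 0.1941 ≈ 4.209 mcg/mL.

4.2 mcg/mL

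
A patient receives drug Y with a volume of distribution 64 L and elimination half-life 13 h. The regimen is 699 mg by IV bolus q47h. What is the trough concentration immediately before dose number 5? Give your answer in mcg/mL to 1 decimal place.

f = (1/2)^(τ/t½) = (1/2)^(47/13) ≈ 0.0816.
C₀ = D/Vd = 699/64 ≈ 10.922 mcg/mL.
Before the 5th dose, 4 doses have been given. Superposition: Cmin = C₀·(f + f² + … + f^4).
≈ 10.922 × (0.0816 + 0.0067 + 0.0005 + 0.0000) ≈ 10.922 × 0.0888 ≈ 0.970 mcg/mL.

1.0 mcg/mL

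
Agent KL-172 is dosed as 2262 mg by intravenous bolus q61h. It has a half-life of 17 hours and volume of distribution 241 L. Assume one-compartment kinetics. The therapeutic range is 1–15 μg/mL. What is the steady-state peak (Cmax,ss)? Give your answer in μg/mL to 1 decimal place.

k = ln2/t½ = ln2/17 ≈ 0.040773 h⁻¹; fraction remaining f = e^(−kτ) = e^(−0.040773×61) ≈ 0.0831.
Accumulation ratio R = 1/(1 − f) ≈ 1/0.9169 ≈ 1.0906.
Single-dose peak C₀ = D/Vd = 2262/241 ≈ 9.386 μg/mL.
Steady-state peak Cmax,ss = C₀·R ≈ 9.386 × 1.0906 ≈ 10.236 μg/mL.
Peak 10.2 μg/mL vs MTC 15 μg/mL: below toxic threshold.

10.2 μg/mL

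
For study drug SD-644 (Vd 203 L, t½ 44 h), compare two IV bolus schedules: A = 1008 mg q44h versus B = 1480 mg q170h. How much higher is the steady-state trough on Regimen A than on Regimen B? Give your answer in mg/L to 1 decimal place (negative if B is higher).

4.4 mg/L

Regimen A: f = (1/2)^(44/44) ≈ 0.5000; Cmin,ss = (1008/203)·f/(1−f) ≈ 4.966 mg/L.
Regimen B: f = (1/2)^(170/44) ≈ 0.0687; Cmin,ss = (1480/203)·f/(1−f) ≈ 0.538 mg/L.
Difference ≈ 4.966 − 0.538 ≈ 4.428 mg/L.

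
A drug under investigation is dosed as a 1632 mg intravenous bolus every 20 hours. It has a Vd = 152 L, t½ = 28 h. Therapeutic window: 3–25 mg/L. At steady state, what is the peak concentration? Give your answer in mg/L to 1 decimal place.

27.5 mg/L

Over one 20-h interval, 20/28 ≈ 0.71429 half-lives elapse, leaving f ≈ 0.6095 of each dose.
At steady state, accumulation factor R = 1/(1 − e^(−kτ)) ≈ 2.5608.
Each bolus raises the concentration by D/Vd = 1632/152 ≈ 10.737 mg/L.
Steady-state peak Cmax,ss = C₀·R ≈ 10.737 × 2.5608 ≈ 27.495 mg/L.
Peak 27.5 mg/L vs MTC 25 mg/L: exceeds toxic threshold.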